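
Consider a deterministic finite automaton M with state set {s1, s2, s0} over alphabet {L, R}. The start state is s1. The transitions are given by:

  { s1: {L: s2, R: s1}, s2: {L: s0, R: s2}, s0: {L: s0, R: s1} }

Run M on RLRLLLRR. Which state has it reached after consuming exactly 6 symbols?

s0

Trace: s1 -R-> s1 -L-> s2 -R-> s2 -L-> s0 -L-> s0 -L-> s0
After 6 symbols: s0.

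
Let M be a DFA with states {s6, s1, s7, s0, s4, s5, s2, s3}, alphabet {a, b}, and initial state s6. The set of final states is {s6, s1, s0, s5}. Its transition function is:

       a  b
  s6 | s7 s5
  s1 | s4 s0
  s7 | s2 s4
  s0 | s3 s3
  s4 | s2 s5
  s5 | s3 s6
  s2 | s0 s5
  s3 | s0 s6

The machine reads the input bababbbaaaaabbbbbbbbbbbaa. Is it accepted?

Yes

s6 → s5 → s3 → s6 → s7 → s4 → s5 → s6 → s7 → s2 → s0 → s3 → s0 → s3 → s6 → s5 → s6 → s5 → s6 → s5 → s6 → s5 → s6 → s5 → s3 → s0
End state s0 is accepting.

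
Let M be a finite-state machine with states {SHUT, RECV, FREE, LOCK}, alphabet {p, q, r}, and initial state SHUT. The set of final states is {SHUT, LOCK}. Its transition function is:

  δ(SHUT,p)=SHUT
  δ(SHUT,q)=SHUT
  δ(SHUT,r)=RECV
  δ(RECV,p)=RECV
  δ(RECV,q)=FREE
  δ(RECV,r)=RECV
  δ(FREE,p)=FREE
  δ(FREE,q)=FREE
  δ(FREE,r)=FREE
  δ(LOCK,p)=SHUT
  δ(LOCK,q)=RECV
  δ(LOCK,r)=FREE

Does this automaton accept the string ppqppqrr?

No

Trace: SHUT -p-> SHUT -p-> SHUT -q-> SHUT -p-> SHUT -p-> SHUT -q-> SHUT -r-> RECV -r-> RECV
End state RECV is not accepting.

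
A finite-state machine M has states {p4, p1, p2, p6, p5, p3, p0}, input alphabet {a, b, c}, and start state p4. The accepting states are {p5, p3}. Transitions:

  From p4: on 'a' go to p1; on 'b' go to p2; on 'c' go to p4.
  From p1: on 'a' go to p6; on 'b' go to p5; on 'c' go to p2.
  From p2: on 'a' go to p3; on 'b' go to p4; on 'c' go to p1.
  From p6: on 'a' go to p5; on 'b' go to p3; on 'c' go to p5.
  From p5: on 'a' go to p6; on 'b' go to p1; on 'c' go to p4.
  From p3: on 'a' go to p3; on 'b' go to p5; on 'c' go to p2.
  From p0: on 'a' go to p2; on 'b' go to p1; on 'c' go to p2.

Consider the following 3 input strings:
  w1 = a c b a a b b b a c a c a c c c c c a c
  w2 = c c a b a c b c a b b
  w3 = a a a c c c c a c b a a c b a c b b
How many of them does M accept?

1

w1: p4 → p1 → p2 → p4 → p1 → p6 → p3 → p5 → p1 → p6 → p5 → p6 → p5 → p6 → p5 → p4 → p4 → p4 → p4 → p1 → p2  → end p2, rejected
w2: p4 → p4 → p4 → p1 → p5 → p6 → p5 → p1 → p2 → p3 → p5 → p1  → end p1, rejected
w3: p4 → p1 → p6 → p5 → p4 → p4 → p4 → p4 → p1 → p2 → p4 → p1 → p6 → p5 → p1 → p6 → p5 → p1 → p5  → end p5, accepted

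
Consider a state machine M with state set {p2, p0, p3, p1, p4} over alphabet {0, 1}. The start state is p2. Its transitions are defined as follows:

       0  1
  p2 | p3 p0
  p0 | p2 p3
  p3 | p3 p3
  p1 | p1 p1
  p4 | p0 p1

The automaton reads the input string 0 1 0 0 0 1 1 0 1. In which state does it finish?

Trace: p2 -0-> p3 -1-> p3 -0-> p3 -0-> p3 -0-> p3 -1-> p3 -1-> p3 -0-> p3 -1-> p3

p3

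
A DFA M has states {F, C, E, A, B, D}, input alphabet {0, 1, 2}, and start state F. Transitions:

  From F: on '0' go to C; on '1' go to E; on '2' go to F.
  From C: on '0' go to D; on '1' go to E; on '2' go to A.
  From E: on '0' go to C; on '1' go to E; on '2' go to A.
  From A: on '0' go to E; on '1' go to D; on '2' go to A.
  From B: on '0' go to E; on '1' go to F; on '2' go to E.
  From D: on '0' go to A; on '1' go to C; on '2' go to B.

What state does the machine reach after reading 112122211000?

E

start at F
read '1': F → E
read '1': E → E
read '2': E → A
read '1': A → D
read '2': D → B
read '2': B → E
read '2': E → A
read '1': A → D
read '1': D → C
read '0': C → D
read '0': D → A
read '0': A → E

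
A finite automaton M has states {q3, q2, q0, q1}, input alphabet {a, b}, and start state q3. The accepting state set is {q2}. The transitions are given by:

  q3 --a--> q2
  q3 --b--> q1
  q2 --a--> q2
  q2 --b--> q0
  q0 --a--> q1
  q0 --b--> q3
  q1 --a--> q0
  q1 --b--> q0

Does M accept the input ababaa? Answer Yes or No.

q3 → q2 → q0 → q1 → q0 → q1 → q0
End state q0 is not accepting.

No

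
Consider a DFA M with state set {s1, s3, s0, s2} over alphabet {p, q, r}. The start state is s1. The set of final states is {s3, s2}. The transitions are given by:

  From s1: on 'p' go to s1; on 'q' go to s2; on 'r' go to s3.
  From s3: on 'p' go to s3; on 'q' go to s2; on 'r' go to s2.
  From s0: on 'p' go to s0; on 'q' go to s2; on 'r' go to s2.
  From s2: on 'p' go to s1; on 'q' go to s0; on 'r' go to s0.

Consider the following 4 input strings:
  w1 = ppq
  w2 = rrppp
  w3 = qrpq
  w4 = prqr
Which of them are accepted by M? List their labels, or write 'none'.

w1, w3

w1: Trace: s1 -p-> s1 -p-> s1 -q-> s2  → end s2, accepted
w2: Trace: s1 -r-> s3 -r-> s2 -p-> s1 -p-> s1 -p-> s1  → end s1, rejected
w3: Trace: s1 -q-> s2 -r-> s0 -p-> s0 -q-> s2  → end s2, accepted
w4: Trace: s1 -p-> s1 -r-> s3 -q-> s2 -r-> s0  → end s0, rejected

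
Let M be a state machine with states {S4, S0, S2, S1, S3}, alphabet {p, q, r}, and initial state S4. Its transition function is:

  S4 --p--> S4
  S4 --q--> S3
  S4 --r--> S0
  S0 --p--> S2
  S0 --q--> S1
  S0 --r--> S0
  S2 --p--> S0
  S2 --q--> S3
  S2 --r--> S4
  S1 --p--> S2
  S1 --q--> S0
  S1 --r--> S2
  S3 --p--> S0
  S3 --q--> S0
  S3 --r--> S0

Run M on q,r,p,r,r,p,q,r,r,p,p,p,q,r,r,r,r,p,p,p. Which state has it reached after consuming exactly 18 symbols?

S2

S4 → S3 → S0 → S2 → S4 → S0 → S2 → S3 → S0 → S0 → S2 → S0 → S2 → S3 → S0 → S0 → S0 → S0 → S2
After 18 symbols: S2.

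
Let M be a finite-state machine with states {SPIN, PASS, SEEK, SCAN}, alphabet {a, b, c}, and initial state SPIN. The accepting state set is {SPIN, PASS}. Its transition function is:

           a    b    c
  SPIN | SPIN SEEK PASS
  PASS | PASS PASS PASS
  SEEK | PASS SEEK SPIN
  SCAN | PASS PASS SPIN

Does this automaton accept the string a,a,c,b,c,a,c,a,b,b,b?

Yes

SPIN → SPIN → SPIN → PASS → PASS → PASS → PASS → PASS → PASS → PASS → PASS → PASS
End state PASS is accepting.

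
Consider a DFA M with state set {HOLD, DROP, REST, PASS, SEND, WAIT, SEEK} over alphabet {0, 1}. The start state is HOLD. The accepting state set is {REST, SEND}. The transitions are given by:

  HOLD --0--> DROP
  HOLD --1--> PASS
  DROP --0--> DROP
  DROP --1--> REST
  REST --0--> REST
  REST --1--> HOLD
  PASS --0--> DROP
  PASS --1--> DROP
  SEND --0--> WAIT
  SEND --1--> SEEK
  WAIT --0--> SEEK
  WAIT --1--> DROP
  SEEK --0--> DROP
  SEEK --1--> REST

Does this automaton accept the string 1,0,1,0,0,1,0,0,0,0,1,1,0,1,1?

start at HOLD
read '1': HOLD → PASS
read '0': PASS → DROP
read '1': DROP → REST
read '0': REST → REST
read '0': REST → REST
read '1': REST → HOLD
read '0': HOLD → DROP
read '0': DROP → DROP
read '0': DROP → DROP
read '0': DROP → DROP
read '1': DROP → REST
read '1': REST → HOLD
read '0': HOLD → DROP
read '1': DROP → REST
read '1': REST → HOLD
End state HOLD is not accepting.

No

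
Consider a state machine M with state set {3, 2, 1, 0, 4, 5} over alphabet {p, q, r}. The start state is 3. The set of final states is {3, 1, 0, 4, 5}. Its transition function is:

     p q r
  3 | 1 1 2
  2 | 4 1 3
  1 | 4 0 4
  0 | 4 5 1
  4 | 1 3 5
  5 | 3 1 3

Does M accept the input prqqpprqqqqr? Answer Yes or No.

Yes

start at 3
read 'p': 3 → 1
read 'r': 1 → 4
read 'q': 4 → 3
read 'q': 3 → 1
read 'p': 1 → 4
read 'p': 4 → 1
read 'r': 1 → 4
read 'q': 4 → 3
read 'q': 3 → 1
read 'q': 1 → 0
read 'q': 0 → 5
read 'r': 5 → 3
End state 3 is accepting.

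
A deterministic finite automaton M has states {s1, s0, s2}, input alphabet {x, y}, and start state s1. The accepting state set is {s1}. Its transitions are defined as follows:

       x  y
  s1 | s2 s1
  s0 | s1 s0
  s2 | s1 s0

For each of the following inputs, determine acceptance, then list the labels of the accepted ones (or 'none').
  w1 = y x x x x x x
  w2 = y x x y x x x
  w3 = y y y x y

w1

w1: s1 → s1 → s2 → s1 → s2 → s1 → s2 → s1  → end s1, accepted
w2: s1 → s1 → s2 → s1 → s1 → s2 → s1 → s2  → end s2, rejected
w3: s1 → s1 → s1 → s1 → s2 → s0  → end s0, rejected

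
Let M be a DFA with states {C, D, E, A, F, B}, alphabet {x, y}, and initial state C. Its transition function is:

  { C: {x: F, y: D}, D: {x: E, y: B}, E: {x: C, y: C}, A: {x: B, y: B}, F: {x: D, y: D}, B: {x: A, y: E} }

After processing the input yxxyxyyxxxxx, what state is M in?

E

start at C
read 'y': C → D
read 'x': D → E
read 'x': E → C
read 'y': C → D
read 'x': D → E
read 'y': E → C
read 'y': C → D
read 'x': D → E
read 'x': E → C
read 'x': C → F
read 'x': F → D
read 'x': D → E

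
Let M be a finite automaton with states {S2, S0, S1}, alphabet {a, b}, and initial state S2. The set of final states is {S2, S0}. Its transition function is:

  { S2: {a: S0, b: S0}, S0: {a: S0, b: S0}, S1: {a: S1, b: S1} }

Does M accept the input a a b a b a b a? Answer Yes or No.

start at S2
read 'a': S2 → S0
read 'a': S0 → S0
read 'b': S0 → S0
read 'a': S0 → S0
read 'b': S0 → S0
read 'a': S0 → S0
read 'b': S0 → S0
read 'a': S0 → S0
End state S0 is accepting.

Yes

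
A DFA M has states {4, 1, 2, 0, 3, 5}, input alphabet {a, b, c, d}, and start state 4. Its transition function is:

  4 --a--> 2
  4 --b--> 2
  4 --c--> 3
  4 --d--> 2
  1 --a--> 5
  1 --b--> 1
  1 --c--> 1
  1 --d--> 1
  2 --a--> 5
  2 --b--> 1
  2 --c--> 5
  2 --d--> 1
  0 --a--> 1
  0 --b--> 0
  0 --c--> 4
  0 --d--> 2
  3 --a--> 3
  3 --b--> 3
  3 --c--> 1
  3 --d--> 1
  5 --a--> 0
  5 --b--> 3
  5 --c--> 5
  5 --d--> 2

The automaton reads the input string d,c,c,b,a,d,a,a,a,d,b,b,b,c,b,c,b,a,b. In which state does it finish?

start at 4
read 'd': 4 → 2
read 'c': 2 → 5
read 'c': 5 → 5
read 'b': 5 → 3
read 'a': 3 → 3
read 'd': 3 → 1
read 'a': 1 → 5
read 'a': 5 → 0
read 'a': 0 → 1
read 'd': 1 → 1
read 'b': 1 → 1
read 'b': 1 → 1
read 'b': 1 → 1
read 'c': 1 → 1
read 'b': 1 → 1
read 'c': 1 → 1
read 'b': 1 → 1
read 'a': 1 → 5
read 'b': 5 → 3

3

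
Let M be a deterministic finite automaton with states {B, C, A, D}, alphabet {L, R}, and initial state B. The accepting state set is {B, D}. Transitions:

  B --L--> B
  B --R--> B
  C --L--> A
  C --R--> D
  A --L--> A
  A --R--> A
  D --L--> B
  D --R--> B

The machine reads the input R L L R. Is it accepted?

Trace: B -R-> B -L-> B -L-> B -R-> B
End state B is accepting.

Yes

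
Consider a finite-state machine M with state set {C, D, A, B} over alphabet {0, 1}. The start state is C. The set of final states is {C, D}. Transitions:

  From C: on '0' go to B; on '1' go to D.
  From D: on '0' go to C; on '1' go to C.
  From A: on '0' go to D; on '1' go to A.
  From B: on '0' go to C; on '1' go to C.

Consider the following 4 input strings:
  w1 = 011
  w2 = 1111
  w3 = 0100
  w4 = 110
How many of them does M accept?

w1: C → B → C → D  → end D, accepted
w2: C → D → C → D → C  → end C, accepted
w3: C → B → C → B → C  → end C, accepted
w4: C → D → C → B  → end B, rejected

3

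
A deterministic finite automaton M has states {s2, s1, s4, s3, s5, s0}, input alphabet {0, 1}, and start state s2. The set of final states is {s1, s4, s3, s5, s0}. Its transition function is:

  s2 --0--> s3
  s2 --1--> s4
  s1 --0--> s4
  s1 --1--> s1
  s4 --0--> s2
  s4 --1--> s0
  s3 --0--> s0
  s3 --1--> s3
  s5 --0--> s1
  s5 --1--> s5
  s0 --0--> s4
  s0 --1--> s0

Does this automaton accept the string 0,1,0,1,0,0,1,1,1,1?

Yes

Trace: s2 -0-> s3 -1-> s3 -0-> s0 -1-> s0 -0-> s4 -0-> s2 -1-> s4 -1-> s0 -1-> s0 -1-> s0
End state s0 is accepting.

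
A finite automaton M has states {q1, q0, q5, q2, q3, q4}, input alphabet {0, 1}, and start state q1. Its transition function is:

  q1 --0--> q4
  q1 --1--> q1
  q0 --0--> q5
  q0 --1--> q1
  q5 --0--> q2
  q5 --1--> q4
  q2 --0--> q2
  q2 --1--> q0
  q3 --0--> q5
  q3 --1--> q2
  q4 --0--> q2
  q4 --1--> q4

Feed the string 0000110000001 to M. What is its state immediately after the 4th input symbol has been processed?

q2

start at q1
read '0': q1 → q4
read '0': q4 → q2
read '0': q2 → q2
read '0': q2 → q2
After 4 symbols: q2.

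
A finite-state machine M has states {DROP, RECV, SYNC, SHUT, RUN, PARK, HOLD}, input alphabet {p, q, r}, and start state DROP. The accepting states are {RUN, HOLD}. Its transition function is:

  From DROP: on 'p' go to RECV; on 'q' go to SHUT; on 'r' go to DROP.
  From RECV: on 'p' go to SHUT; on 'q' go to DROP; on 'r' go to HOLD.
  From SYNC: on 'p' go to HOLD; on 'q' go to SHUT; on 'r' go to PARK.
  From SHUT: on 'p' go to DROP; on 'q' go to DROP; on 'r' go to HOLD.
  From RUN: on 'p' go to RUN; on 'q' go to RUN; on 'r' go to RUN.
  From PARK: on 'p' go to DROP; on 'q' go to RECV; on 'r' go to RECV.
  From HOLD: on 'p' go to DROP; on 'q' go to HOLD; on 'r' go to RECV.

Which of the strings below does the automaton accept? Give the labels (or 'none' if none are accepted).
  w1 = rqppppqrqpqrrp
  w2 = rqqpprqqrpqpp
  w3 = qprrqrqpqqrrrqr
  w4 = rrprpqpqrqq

w1: Trace: DROP -r-> DROP -q-> SHUT -p-> DROP -p-> RECV -p-> SHUT -p-> DROP -q-> SHUT -r-> HOLD -q-> HOLD -p-> DROP -q-> SHUT -r-> HOLD -r-> RECV -p-> SHUT  → end SHUT, rejected
w2: Trace: DROP -r-> DROP -q-> SHUT -q-> DROP -p-> RECV -p-> SHUT -r-> HOLD -q-> HOLD -q-> HOLD -r-> RECV -p-> SHUT -q-> DROP -p-> RECV -p-> SHUT  → end SHUT, rejected
w3: Trace: DROP -q-> SHUT -p-> DROP -r-> DROP -r-> DROP -q-> SHUT -r-> HOLD -q-> HOLD -p-> DROP -q-> SHUT -q-> DROP -r-> DROP -r-> DROP -r-> DROP -q-> SHUT -r-> HOLD  → end HOLD, accepted
w4: Trace: DROP -r-> DROP -r-> DROP -p-> RECV -r-> HOLD -p-> DROP -q-> SHUT -p-> DROP -q-> SHUT -r-> HOLD -q-> HOLD -q-> HOLD  → end HOLD, accepted

w3, w4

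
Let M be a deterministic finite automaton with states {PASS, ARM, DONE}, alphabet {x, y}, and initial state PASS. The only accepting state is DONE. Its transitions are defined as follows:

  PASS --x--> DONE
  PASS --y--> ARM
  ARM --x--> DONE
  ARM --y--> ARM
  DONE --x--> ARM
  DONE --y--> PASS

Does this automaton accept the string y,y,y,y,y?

PASS → ARM → ARM → ARM → ARM → ARM
End state ARM is not accepting.

No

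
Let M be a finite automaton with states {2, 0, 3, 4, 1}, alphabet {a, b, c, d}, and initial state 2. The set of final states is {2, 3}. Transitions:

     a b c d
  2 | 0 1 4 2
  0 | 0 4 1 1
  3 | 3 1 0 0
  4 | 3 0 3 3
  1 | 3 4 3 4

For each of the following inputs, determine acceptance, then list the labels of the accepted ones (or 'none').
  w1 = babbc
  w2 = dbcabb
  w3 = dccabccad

w1

w1: 2 → 1 → 3 → 1 → 4 → 3  → end 3, accepted
w2: 2 → 2 → 1 → 3 → 3 → 1 → 4  → end 4, rejected
w3: 2 → 2 → 4 → 3 → 3 → 1 → 3 → 0 → 0 → 1  → end 1, rejected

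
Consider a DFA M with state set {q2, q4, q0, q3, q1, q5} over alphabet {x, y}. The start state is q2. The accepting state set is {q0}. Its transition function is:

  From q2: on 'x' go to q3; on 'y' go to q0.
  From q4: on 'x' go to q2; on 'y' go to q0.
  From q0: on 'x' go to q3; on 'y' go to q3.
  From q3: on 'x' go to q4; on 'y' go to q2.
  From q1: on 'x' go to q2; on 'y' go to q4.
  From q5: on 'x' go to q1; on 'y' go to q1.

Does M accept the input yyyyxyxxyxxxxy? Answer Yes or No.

No

Trace: q2 -y-> q0 -y-> q3 -y-> q2 -y-> q0 -x-> q3 -y-> q2 -x-> q3 -x-> q4 -y-> q0 -x-> q3 -x-> q4 -x-> q2 -x-> q3 -y-> q2
End state q2 is not accepting.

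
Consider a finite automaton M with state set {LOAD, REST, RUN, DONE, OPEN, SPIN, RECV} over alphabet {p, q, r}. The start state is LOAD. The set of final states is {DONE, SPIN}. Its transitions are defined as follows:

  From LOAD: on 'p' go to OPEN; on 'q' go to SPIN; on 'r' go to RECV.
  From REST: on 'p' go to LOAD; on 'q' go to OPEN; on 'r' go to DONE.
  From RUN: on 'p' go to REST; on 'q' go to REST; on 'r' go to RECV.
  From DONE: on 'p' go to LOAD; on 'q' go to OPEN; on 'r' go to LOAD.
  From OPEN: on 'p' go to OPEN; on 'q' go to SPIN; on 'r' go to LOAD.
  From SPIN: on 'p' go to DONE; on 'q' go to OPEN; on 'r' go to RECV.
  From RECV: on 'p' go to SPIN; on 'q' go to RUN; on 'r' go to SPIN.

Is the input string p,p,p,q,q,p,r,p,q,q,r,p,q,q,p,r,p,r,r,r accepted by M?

LOAD → OPEN → OPEN → OPEN → SPIN → OPEN → OPEN → LOAD → OPEN → SPIN → OPEN → LOAD → OPEN → SPIN → OPEN → OPEN → LOAD → OPEN → LOAD → RECV → SPIN
End state SPIN is accepting.

Yes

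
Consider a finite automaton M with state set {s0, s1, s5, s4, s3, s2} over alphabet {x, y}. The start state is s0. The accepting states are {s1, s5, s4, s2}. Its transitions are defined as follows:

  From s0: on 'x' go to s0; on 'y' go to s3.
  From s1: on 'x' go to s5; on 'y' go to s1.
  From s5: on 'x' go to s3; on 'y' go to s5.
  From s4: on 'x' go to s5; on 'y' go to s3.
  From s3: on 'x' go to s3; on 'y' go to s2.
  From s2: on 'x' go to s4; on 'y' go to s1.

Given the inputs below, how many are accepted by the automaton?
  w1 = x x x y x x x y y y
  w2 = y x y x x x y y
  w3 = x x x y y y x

w1: s0 → s0 → s0 → s0 → s3 → s3 → s3 → s3 → s2 → s1 → s1  → end s1, accepted
w2: s0 → s3 → s3 → s2 → s4 → s5 → s3 → s2 → s1  → end s1, accepted
w3: s0 → s0 → s0 → s0 → s3 → s2 → s1 → s5  → end s5, accepted

3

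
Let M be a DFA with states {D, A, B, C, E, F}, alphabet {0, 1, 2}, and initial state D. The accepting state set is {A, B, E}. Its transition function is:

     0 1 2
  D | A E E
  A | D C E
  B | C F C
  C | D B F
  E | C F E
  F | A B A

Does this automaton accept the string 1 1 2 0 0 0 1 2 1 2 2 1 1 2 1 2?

D → E → F → A → D → A → D → E → E → F → A → E → F → B → C → B → C
End state C is not accepting.

No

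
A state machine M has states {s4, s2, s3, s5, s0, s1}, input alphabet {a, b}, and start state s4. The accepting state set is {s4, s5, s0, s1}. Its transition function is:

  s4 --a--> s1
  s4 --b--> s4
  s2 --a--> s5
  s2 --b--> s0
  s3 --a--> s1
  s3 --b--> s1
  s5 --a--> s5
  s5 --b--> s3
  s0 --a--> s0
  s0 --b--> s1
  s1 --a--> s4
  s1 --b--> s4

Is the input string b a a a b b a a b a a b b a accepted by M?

Yes

s4 → s4 → s1 → s4 → s1 → s4 → s4 → s1 → s4 → s4 → s1 → s4 → s4 → s4 → s1
End state s1 is accepting.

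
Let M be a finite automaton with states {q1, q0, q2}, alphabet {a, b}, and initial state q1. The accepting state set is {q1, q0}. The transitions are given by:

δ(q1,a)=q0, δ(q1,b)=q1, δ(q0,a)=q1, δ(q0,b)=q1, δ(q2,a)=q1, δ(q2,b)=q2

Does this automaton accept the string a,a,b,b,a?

Yes

q1 → q0 → q1 → q1 → q1 → q0
End state q0 is accepting.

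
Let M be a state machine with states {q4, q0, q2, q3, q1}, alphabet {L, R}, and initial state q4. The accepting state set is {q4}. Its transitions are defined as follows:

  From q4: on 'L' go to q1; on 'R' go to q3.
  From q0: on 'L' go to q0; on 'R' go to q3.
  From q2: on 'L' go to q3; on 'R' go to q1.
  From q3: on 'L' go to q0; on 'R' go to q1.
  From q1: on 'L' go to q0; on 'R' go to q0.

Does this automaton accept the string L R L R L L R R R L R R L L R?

No

q4 → q1 → q0 → q0 → q3 → q0 → q0 → q3 → q1 → q0 → q0 → q3 → q1 → q0 → q0 → q3
End state q3 is not accepting.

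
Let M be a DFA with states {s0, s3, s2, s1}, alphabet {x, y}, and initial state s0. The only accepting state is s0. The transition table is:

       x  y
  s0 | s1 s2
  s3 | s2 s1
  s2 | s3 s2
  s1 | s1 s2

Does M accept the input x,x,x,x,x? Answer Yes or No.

Trace: s0 -x-> s1 -x-> s1 -x-> s1 -x-> s1 -x-> s1
End state s1 is not accepting.

No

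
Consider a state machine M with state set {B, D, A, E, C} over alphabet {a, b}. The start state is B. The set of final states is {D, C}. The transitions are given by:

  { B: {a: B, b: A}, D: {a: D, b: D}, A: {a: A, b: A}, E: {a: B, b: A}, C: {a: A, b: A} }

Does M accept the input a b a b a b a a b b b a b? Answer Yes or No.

No

B → B → A → A → A → A → A → A → A → A → A → A → A → A
End state A is not accepting.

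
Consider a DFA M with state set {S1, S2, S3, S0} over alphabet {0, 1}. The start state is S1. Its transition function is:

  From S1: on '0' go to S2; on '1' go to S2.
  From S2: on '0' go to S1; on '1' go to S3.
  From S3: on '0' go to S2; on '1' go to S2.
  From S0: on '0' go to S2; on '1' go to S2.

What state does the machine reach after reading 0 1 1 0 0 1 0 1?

S1 → S2 → S3 → S2 → S1 → S2 → S3 → S2 → S3

S3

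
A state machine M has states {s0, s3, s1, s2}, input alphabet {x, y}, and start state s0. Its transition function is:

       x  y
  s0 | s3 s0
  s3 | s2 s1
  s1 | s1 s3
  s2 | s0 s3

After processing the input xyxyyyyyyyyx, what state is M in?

s1

Trace: s0 -x-> s3 -y-> s1 -x-> s1 -y-> s3 -y-> s1 -y-> s3 -y-> s1 -y-> s3 -y-> s1 -y-> s3 -y-> s1 -x-> s1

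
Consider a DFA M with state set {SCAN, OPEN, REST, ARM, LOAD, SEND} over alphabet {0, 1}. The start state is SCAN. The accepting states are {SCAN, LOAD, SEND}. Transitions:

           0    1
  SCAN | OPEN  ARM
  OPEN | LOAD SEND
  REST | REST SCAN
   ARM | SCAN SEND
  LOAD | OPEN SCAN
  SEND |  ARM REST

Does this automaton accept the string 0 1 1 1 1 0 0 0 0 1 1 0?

Trace: SCAN -0-> OPEN -1-> SEND -1-> REST -1-> SCAN -1-> ARM -0-> SCAN -0-> OPEN -0-> LOAD -0-> OPEN -1-> SEND -1-> REST -0-> REST
End state REST is not accepting.

No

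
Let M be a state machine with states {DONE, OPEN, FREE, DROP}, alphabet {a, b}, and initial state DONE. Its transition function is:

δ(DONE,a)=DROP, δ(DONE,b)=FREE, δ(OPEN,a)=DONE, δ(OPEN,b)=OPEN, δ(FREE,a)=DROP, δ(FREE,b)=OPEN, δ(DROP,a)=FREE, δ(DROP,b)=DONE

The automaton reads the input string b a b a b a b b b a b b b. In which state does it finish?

OPEN

DONE → FREE → DROP → DONE → DROP → DONE → DROP → DONE → FREE → OPEN → DONE → FREE → OPEN → OPEN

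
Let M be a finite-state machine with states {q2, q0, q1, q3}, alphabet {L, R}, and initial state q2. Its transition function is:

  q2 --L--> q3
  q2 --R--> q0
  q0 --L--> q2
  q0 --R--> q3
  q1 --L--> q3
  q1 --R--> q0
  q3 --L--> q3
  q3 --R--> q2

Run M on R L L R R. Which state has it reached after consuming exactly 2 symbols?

q2

Trace: q2 -R-> q0 -L-> q2
After 2 symbols: q2.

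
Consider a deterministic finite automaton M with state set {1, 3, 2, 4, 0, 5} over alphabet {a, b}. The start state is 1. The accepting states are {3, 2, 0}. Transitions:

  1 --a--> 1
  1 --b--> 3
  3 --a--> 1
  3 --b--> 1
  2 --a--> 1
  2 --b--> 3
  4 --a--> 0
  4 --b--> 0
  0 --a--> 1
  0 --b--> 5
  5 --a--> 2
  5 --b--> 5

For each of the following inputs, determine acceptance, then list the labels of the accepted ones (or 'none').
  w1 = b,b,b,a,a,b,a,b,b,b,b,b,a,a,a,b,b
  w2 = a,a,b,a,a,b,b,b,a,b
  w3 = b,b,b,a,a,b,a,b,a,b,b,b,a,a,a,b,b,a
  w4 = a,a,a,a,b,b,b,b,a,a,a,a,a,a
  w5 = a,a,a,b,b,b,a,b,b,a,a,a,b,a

w2

w1: Trace: 1 -b-> 3 -b-> 1 -b-> 3 -a-> 1 -a-> 1 -b-> 3 -a-> 1 -b-> 3 -b-> 1 -b-> 3 -b-> 1 -b-> 3 -a-> 1 -a-> 1 -a-> 1 -b-> 3 -b-> 1  → end 1, rejected
w2: Trace: 1 -a-> 1 -a-> 1 -b-> 3 -a-> 1 -a-> 1 -b-> 3 -b-> 1 -b-> 3 -a-> 1 -b-> 3  → end 3, accepted
w3: Trace: 1 -b-> 3 -b-> 1 -b-> 3 -a-> 1 -a-> 1 -b-> 3 -a-> 1 -b-> 3 -a-> 1 -b-> 3 -b-> 1 -b-> 3 -a-> 1 -a-> 1 -a-> 1 -b-> 3 -b-> 1 -a-> 1  → end 1, rejected
w4: Trace: 1 -a-> 1 -a-> 1 -a-> 1 -a-> 1 -b-> 3 -b-> 1 -b-> 3 -b-> 1 -a-> 1 -a-> 1 -a-> 1 -a-> 1 -a-> 1 -a-> 1  → end 1, rejected
w5: Trace: 1 -a-> 1 -a-> 1 -a-> 1 -b-> 3 -b-> 1 -b-> 3 -a-> 1 -b-> 3 -b-> 1 -a-> 1 -a-> 1 -a-> 1 -b-> 3 -a-> 1  → end 1, rejected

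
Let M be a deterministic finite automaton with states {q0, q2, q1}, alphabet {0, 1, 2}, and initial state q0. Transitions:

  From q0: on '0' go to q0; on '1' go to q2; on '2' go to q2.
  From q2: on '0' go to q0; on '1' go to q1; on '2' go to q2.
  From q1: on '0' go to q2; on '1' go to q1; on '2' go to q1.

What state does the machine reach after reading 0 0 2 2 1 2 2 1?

Trace: q0 -0-> q0 -0-> q0 -2-> q2 -2-> q2 -1-> q1 -2-> q1 -2-> q1 -1-> q1

q1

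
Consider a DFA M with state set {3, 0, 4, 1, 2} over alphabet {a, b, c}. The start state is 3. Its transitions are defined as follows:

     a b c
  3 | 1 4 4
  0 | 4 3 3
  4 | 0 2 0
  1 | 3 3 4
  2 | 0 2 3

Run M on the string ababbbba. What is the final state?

0

start at 3
read 'a': 3 → 1
read 'b': 1 → 3
read 'a': 3 → 1
read 'b': 1 → 3
read 'b': 3 → 4
read 'b': 4 → 2
read 'b': 2 → 2
read 'a': 2 → 0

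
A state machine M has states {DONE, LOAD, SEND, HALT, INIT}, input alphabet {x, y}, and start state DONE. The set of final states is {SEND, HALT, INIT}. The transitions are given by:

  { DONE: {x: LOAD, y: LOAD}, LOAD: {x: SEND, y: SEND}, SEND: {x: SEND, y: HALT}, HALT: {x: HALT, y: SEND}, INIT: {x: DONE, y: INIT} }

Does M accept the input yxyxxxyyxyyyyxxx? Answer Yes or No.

Trace: DONE -y-> LOAD -x-> SEND -y-> HALT -x-> HALT -x-> HALT -x-> HALT -y-> SEND -y-> HALT -x-> HALT -y-> SEND -y-> HALT -y-> SEND -y-> HALT -x-> HALT -x-> HALT -x-> HALT
End state HALT is accepting.

Yes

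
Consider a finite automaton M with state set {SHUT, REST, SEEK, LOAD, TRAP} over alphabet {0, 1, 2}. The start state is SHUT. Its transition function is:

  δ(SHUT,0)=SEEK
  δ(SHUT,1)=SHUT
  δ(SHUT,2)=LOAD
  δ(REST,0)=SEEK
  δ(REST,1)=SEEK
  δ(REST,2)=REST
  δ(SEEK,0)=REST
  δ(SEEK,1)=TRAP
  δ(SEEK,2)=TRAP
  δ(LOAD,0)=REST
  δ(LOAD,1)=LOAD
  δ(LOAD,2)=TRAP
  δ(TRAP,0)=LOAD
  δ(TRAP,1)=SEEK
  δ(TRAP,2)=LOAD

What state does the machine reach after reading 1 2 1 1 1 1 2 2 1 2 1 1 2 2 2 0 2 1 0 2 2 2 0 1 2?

start at SHUT
read '1': SHUT → SHUT
read '2': SHUT → LOAD
read '1': LOAD → LOAD
read '1': LOAD → LOAD
read '1': LOAD → LOAD
read '1': LOAD → LOAD
read '2': LOAD → TRAP
read '2': TRAP → LOAD
read '1': LOAD → LOAD
read '2': LOAD → TRAP
read '1': TRAP → SEEK
read '1': SEEK → TRAP
read '2': TRAP → LOAD
read '2': LOAD → TRAP
read '2': TRAP → LOAD
read '0': LOAD → REST
read '2': REST → REST
read '1': REST → SEEK
read '0': SEEK → REST
read '2': REST → REST
read '2': REST → REST
read '2': REST → REST
read '0': REST → SEEK
read '1': SEEK → TRAP
read '2': TRAP → LOAD

LOAD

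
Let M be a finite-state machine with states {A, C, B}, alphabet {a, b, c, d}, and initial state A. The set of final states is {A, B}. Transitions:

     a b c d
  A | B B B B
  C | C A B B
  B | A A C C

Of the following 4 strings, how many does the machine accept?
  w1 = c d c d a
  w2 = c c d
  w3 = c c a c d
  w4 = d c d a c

2

w1: Trace: A -c-> B -d-> C -c-> B -d-> C -a-> C  → end C, rejected
w2: Trace: A -c-> B -c-> C -d-> B  → end B, accepted
w3: Trace: A -c-> B -c-> C -a-> C -c-> B -d-> C  → end C, rejected
w4: Trace: A -d-> B -c-> C -d-> B -a-> A -c-> B  → end B, accepted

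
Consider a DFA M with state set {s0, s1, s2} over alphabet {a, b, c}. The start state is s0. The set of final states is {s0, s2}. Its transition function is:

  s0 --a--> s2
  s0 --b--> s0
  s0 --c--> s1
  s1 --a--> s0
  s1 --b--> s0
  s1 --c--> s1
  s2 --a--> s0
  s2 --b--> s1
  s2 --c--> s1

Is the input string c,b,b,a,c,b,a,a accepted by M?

Yes

start at s0
read 'c': s0 → s1
read 'b': s1 → s0
read 'b': s0 → s0
read 'a': s0 → s2
read 'c': s2 → s1
read 'b': s1 → s0
read 'a': s0 → s2
read 'a': s2 → s0
End state s0 is accepting.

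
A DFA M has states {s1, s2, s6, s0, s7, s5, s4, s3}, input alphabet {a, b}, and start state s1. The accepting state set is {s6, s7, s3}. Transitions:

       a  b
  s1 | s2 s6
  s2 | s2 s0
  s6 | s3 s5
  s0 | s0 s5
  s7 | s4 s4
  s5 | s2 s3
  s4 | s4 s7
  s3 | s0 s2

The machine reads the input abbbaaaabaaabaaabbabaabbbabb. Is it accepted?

Yes

Trace: s1 -a-> s2 -b-> s0 -b-> s5 -b-> s3 -a-> s0 -a-> s0 -a-> s0 -a-> s0 -b-> s5 -a-> s2 -a-> s2 -a-> s2 -b-> s0 -a-> s0 -a-> s0 -a-> s0 -b-> s5 -b-> s3 -a-> s0 -b-> s5 -a-> s2 -a-> s2 -b-> s0 -b-> s5 -b-> s3 -a-> s0 -b-> s5 -b-> s3
End state s3 is accepting.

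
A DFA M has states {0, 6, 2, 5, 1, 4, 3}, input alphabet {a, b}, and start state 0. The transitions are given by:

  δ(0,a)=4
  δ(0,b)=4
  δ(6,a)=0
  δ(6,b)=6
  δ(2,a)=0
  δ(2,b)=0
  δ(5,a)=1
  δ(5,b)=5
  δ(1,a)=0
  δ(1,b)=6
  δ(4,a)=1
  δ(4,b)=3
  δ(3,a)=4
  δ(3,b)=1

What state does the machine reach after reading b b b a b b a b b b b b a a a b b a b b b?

1

Trace: 0 -b-> 4 -b-> 3 -b-> 1 -a-> 0 -b-> 4 -b-> 3 -a-> 4 -b-> 3 -b-> 1 -b-> 6 -b-> 6 -b-> 6 -a-> 0 -a-> 4 -a-> 1 -b-> 6 -b-> 6 -a-> 0 -b-> 4 -b-> 3 -b-> 1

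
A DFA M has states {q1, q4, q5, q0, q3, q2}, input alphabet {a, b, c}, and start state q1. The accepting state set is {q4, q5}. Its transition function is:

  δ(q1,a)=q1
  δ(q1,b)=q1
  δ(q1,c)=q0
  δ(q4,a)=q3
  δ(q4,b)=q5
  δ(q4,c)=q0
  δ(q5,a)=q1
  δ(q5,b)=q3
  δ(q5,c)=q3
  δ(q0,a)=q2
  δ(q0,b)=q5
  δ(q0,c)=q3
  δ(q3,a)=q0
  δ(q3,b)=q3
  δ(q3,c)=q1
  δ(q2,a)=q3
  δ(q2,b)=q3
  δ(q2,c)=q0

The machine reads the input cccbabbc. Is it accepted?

No

q1 → q0 → q3 → q1 → q1 → q1 → q1 → q1 → q0
End state q0 is not accepting.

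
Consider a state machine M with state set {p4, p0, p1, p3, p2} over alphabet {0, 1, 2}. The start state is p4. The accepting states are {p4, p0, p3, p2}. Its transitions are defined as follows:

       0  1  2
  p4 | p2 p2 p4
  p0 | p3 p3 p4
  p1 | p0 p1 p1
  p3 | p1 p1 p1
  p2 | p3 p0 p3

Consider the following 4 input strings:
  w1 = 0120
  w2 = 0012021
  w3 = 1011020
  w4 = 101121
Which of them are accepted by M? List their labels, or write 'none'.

w1: p4 → p2 → p0 → p4 → p2  → end p2, accepted
w2: p4 → p2 → p3 → p1 → p1 → p0 → p4 → p2  → end p2, accepted
w3: p4 → p2 → p3 → p1 → p1 → p0 → p4 → p2  → end p2, accepted
w4: p4 → p2 → p3 → p1 → p1 → p1 → p1  → end p1, rejected

w1, w2, w3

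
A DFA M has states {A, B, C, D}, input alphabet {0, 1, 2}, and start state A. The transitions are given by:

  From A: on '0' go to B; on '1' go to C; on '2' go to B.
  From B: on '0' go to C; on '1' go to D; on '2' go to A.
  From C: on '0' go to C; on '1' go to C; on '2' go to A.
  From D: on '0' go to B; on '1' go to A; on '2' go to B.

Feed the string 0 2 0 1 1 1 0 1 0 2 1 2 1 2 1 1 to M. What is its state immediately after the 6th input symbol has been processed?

C

Trace: A -0-> B -2-> A -0-> B -1-> D -1-> A -1-> C
After 6 symbols: C.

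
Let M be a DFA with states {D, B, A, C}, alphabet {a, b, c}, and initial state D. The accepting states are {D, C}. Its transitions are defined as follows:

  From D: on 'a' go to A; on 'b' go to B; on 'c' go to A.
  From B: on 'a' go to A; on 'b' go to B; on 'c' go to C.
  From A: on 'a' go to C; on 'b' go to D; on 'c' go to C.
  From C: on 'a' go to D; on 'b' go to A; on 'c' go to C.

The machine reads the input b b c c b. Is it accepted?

No

Trace: D -b-> B -b-> B -c-> C -c-> C -b-> A
End state A is not accepting.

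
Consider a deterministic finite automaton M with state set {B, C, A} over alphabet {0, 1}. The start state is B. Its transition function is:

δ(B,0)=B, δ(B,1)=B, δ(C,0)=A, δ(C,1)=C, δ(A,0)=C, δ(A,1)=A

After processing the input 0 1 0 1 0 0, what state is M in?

B → B → B → B → B → B → B

B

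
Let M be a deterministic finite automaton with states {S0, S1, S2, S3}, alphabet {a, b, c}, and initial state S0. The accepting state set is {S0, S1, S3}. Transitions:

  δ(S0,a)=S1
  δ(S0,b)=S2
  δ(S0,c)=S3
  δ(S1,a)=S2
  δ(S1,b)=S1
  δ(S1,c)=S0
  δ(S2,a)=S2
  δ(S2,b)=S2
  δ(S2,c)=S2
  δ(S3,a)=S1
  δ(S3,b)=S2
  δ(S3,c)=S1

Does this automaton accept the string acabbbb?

Yes

Trace: S0 -a-> S1 -c-> S0 -a-> S1 -b-> S1 -b-> S1 -b-> S1 -b-> S1
End state S1 is accepting.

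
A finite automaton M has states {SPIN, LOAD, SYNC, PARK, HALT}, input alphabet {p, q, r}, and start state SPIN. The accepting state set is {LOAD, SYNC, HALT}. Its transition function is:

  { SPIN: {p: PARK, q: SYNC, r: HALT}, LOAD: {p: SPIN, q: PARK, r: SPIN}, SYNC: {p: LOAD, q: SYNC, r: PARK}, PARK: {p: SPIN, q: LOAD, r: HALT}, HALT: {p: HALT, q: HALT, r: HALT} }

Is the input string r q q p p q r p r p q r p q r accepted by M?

Yes

SPIN → HALT → HALT → HALT → HALT → HALT → HALT → HALT → HALT → HALT → HALT → HALT → HALT → HALT → HALT → HALT
End state HALT is accepting.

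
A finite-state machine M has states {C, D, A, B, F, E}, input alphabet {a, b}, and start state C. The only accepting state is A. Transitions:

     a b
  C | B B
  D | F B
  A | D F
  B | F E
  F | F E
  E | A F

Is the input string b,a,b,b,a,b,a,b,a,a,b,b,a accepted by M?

No

start at C
read 'b': C → B
read 'a': B → F
read 'b': F → E
read 'b': E → F
read 'a': F → F
read 'b': F → E
read 'a': E → A
read 'b': A → F
read 'a': F → F
read 'a': F → F
read 'b': F → E
read 'b': E → F
read 'a': F → F
End state F is not accepting.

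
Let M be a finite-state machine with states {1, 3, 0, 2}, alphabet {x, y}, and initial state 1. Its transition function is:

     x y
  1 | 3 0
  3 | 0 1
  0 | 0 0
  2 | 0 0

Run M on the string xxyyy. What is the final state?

0

start at 1
read 'x': 1 → 3
read 'x': 3 → 0
read 'y': 0 → 0
read 'y': 0 → 0
read 'y': 0 → 0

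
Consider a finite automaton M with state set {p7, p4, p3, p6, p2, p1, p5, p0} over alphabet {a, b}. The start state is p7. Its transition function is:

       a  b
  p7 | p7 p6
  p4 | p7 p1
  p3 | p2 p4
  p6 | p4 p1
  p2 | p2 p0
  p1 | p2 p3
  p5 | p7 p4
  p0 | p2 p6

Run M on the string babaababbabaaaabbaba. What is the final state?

p2

start at p7
read 'b': p7 → p6
read 'a': p6 → p4
read 'b': p4 → p1
read 'a': p1 → p2
read 'a': p2 → p2
read 'b': p2 → p0
read 'a': p0 → p2
read 'b': p2 → p0
read 'b': p0 → p6
read 'a': p6 → p4
read 'b': p4 → p1
read 'a': p1 → p2
read 'a': p2 → p2
read 'a': p2 → p2
read 'a': p2 → p2
read 'b': p2 → p0
read 'b': p0 → p6
read 'a': p6 → p4
read 'b': p4 → p1
read 'a': p1 → p2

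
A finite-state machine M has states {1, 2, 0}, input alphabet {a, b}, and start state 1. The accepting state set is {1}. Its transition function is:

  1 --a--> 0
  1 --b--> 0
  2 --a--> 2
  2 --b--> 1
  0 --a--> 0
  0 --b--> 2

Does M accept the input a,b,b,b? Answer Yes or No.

No

Trace: 1 -a-> 0 -b-> 2 -b-> 1 -b-> 0
End state 0 is not accepting.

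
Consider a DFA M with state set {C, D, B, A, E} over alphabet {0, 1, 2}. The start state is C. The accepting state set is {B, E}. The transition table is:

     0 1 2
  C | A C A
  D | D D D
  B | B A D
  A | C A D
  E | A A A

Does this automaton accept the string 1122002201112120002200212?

No

Trace: C -1-> C -1-> C -2-> A -2-> D -0-> D -0-> D -2-> D -2-> D -0-> D -1-> D -1-> D -1-> D -2-> D -1-> D -2-> D -0-> D -0-> D -0-> D -2-> D -2-> D -0-> D -0-> D -2-> D -1-> D -2-> D
End state D is not accepting.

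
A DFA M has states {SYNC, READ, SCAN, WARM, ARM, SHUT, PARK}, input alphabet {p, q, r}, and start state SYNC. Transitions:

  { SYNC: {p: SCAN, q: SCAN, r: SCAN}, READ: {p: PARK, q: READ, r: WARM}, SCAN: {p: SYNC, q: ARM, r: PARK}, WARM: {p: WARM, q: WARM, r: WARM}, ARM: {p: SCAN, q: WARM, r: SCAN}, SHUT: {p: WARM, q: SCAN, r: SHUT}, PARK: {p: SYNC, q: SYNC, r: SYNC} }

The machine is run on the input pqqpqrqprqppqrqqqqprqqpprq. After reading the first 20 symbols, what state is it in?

WARM

Trace: SYNC -p-> SCAN -q-> ARM -q-> WARM -p-> WARM -q-> WARM -r-> WARM -q-> WARM -p-> WARM -r-> WARM -q-> WARM -p-> WARM -p-> WARM -q-> WARM -r-> WARM -q-> WARM -q-> WARM -q-> WARM -q-> WARM -p-> WARM -r-> WARM
After 20 symbols: WARM.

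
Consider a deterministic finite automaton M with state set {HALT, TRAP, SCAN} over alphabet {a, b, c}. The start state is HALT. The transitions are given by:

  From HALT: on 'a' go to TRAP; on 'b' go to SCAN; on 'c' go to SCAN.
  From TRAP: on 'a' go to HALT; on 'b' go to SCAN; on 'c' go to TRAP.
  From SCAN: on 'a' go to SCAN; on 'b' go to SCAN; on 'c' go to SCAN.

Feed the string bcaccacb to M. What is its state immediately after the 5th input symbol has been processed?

SCAN

HALT → SCAN → SCAN → SCAN → SCAN → SCAN
After 5 symbols: SCAN.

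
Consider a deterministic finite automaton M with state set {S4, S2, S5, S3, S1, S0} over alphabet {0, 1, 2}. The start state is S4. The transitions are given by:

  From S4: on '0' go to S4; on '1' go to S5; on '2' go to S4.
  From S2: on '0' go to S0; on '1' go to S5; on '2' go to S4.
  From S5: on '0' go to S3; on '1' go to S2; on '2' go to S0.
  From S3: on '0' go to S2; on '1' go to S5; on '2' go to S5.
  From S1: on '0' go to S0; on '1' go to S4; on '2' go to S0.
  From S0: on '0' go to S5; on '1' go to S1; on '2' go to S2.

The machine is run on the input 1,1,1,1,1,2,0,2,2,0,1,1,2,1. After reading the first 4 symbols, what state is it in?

S2

Trace: S4 -1-> S5 -1-> S2 -1-> S5 -1-> S2
After 4 symbols: S2.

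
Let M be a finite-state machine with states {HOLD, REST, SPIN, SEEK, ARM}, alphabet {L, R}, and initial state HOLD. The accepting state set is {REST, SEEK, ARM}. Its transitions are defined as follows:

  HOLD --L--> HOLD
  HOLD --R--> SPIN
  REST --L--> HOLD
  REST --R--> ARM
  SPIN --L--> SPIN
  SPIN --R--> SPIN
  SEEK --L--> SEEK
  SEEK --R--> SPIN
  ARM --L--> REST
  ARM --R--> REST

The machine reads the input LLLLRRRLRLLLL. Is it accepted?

No

start at HOLD
read 'L': HOLD → HOLD
read 'L': HOLD → HOLD
read 'L': HOLD → HOLD
read 'L': HOLD → HOLD
read 'R': HOLD → SPIN
read 'R': SPIN → SPIN
read 'R': SPIN → SPIN
read 'L': SPIN → SPIN
read 'R': SPIN → SPIN
read 'L': SPIN → SPIN
read 'L': SPIN → SPIN
read 'L': SPIN → SPIN
read 'L': SPIN → SPIN
End state SPIN is not accepting.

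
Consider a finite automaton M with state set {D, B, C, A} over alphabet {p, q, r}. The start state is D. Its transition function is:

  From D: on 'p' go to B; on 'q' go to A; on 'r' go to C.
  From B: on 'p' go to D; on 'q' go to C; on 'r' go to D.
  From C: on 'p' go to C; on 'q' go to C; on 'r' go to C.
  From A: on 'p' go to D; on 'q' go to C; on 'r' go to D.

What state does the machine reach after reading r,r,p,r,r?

D → C → C → C → C → C

C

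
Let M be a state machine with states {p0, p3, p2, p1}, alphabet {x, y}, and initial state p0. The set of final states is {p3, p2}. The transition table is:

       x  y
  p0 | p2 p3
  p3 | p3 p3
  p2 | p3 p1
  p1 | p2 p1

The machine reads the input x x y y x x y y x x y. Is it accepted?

start at p0
read 'x': p0 → p2
read 'x': p2 → p3
read 'y': p3 → p3
read 'y': p3 → p3
read 'x': p3 → p3
read 'x': p3 → p3
read 'y': p3 → p3
read 'y': p3 → p3
read 'x': p3 → p3
read 'x': p3 → p3
read 'y': p3 → p3
End state p3 is accepting.

Yes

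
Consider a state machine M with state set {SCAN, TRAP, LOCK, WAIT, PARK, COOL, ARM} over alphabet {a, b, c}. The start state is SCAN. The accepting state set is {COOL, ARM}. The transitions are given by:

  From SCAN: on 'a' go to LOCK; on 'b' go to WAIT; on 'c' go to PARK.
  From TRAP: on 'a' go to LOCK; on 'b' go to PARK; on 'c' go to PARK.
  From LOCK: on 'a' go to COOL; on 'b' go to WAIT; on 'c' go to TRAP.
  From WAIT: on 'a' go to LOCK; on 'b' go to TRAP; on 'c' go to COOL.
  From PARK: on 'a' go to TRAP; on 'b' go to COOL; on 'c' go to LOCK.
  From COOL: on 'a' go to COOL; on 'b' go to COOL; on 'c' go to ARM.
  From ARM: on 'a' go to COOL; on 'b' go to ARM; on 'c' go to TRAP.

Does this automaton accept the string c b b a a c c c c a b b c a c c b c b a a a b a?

Trace: SCAN -c-> PARK -b-> COOL -b-> COOL -a-> COOL -a-> COOL -c-> ARM -c-> TRAP -c-> PARK -c-> LOCK -a-> COOL -b-> COOL -b-> COOL -c-> ARM -a-> COOL -c-> ARM -c-> TRAP -b-> PARK -c-> LOCK -b-> WAIT -a-> LOCK -a-> COOL -a-> COOL -b-> COOL -a-> COOL
End state COOL is accepting.

Yes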